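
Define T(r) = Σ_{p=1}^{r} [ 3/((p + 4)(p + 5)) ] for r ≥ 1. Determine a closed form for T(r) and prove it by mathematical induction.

T(r) = 3r/(5(r + 5))

We claim T(r) = 3r/(5(r + 5)) for all r ≥ 1.
When r = 1: T(1) = 1/10, and the closed form gives 1/10. They agree.
Inductive step: suppose the statement holds for some p ≥ 1, so T(p) = 3p/(5(p + 5)).
Then T(p+1) = T(p) + (3/((p + 5)(p + 6))) = (3p/(5(p + 5))) + (3/((p + 5)(p + 6))).
Simplifying, T(p+1) = 3(p + 1)/(5(p + 6)) = 3(p+1)/(5((p+1) + 5)),
which is the closed form with r = p+1.
This completes the induction.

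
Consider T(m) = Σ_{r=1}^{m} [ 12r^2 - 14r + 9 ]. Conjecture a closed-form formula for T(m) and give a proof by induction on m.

We claim T(m) = m(4m^2 - m + 4) for all m ≥ 1.
Base case (m = 1): T(1) = 7, and the closed form gives 7. They agree.
Inductive step: suppose the statement holds for some r ≥ 1, so T(r) = r(4r^2 - r + 4).
Then T(r+1) = T(r) + (12r^2 + 10r + 7) = (r(4r^2 - r + 4)) + (12r^2 + 10r + 7).
Simplifying, T(r+1) = (r + 1)(4r^2 + 7r + 7) = (r+1)(4(r+1)^2 - (r+1) + 4),
which is the closed form with m = r+1.
Hence, by induction on m, the claim holds for every m ≥ 1.

T(m) = m(4m^2 - m + 4)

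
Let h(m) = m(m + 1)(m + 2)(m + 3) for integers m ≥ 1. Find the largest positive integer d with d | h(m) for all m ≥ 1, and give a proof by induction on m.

Computing the first values: h(1) = 24 and h(2) = 120; gcd(24, 120) = 24, so d ≤ 24.
We prove 24 | m(m + 1)(m + 2)(m + 3) for all m ≥ 1 by induction on m.
Base case (m = 1): h(1) = 24 = 24·(1), so 24 | h(1).
For the inductive step, assume it holds for an arbitrary i ≥ 1, i.e. 24 | h(i). Then
h(i+1) − h(i) = (i+1)·(i+2)·(i+3)·(i+4) − i·(i+1)·(i+2)·(i+3) = (i+1)·(i+2)·(i+3)·[(i+4) − i] = 4·(i+1)·(i+2)·(i+3). The product of 3 consecutive integers is divisible by (3)! = 6, so h(i+1) − h(i) is divisible by 4·6 = 24. By the inductive hypothesis 24 | h(i), hence 24 | h(i+1).
By induction, the statement is established for all m ≥ 1.
Therefore the largest such d is 24.

d = 24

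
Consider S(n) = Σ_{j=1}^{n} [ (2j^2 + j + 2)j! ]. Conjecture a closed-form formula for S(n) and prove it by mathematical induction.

S(n) = (2n + 1)(n + 1)! - 1

We claim S(n) = (2n + 1)(n + 1)! - 1 for all n ≥ 1.
Base case (n = 1): S(1) = 5, and the closed form gives 5. They agree.
Inductive step: assume the claim holds for n = j, so S(j) = (2j + 1)(j + 1)! - 1.
Then S(j+1) = S(j) + ((2j^2 + 5j + 5)(j + 1)!) = ((2j + 1)(j + 1)! - 1) + ((2j^2 + 5j + 5)(j + 1)!).
Simplifying, S(j+1) = (2(j+1) + 1)((j+1) + 1)! - 1,
which is the closed form with n = j+1.
By the principle of mathematical induction, the result holds for all n ≥ 1.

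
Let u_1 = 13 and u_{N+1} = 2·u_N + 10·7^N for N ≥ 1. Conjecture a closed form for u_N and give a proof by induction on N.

u_N = -2^(N - 1) + 2·7^N

Computing the first terms: u_1 = 13, u_2 = 96, u_3 = 682. This suggests u_N = -2^(N - 1) + 2·7^N.
When N = 1: the formula gives 13 = 13 = u_1.
Inductive step: assume the claim holds for N = p, so u_p = -2^(p - 1) + 2·7^p.
Then u_{p+1} = 2·u_p + 10·7^p = 2·(-2^(p - 1) + 2·7^p) + 10·7^p = -2^p + 2·7^(p + 1) = -2^((p+1) - 1) + 2·7^(p+1),
which is the claimed formula at N = p+1.
Hence, by induction on N, the claim holds for every N ≥ 1.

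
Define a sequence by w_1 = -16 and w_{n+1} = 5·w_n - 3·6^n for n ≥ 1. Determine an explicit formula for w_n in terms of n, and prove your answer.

Computing the first terms: w_1 = -16, w_2 = -98, w_3 = -598. This suggests w_n = 2·5^(n - 1) - 3·6^n.
When n = 1: the formula gives -16 = -16 = w_1.
Suppose the result is true for n = i, so w_i = 2·5^(i - 1) - 3·6^i.
Then w_{i+1} = 5·w_i - 3·6^i = 5·(2·5^(i - 1) - 3·6^i) - 3·6^i = 2·5^i - 3·6^(i + 1) = 2·5^((i+1) - 1) - 3·6^(i+1),
which is the claimed formula at n = i+1.
This completes the induction.

w_n = 2·5^(n - 1) - 3·6^n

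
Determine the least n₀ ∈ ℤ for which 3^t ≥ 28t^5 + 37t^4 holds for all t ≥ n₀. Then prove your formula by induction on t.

At t = 15: 14348907 < 23135625, so the inequality fails and n₀ ≥ 16. We prove 3^t ≥ 28t^5 + 37t^4 for all t ≥ 16.
Base step (t = 16): 3^t = 43046721 and 28t^5 + 37t^4 = 31784960, so 43046721 ≥ 31784960.
For the inductive step, assume it holds for an arbitrary r ≥ 16, so 3^r ≥ 28r^5 + 37r^4.
Then 3^(r + 1) = 3·(3^r) ≥ 3·(28r^5 + 37r^4).
Also, for r ≥ 16 we have 3·(28r^5 + 37r^4) ≥ 28(r+1)^5 + 37(r+1)^4, since 3·(28r^5 + 37r^4) − (28(r+1)^5 + 37(r+1)^4) = 56r^5 - 66r^4 - 428r^3 - 502r^2 - 288r - 65, which is nonnegative for all r ≥ 16.
Combining, 3^(r + 1) ≥ 28(r+1)^5 + 37(r+1)^4.
By induction, the statement is established for all t ≥ 16.
Hence the smallest such n₀ is 16.

n₀ = 16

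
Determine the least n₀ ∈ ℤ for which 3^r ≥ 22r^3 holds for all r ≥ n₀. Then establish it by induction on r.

At r = 8: 6561 < 11264, so the inequality fails and n₀ ≥ 9. We prove 3^r ≥ 22r^3 for all r ≥ 9.
When r = 9: 3^r = 19683 and 22r^3 = 16038, so 19683 ≥ 16038.
Inductive step: assume the claim holds for r = m, so 3^m ≥ 22m^3.
Then 3^(m + 1) = 3·(3^m) ≥ 3·(22m^3).
Also, for m ≥ 9 we have 3·(22m^3) ≥ 22(m+1)^3, since 3 ≥ (1 + 1/m)^3 for all m ≥ 9.
Combining, 3^(m + 1) ≥ 22(m+1)^3.
By the principle of mathematical induction, the result holds for all r ≥ 9.
Hence the smallest such n₀ is 9.

n₀ = 9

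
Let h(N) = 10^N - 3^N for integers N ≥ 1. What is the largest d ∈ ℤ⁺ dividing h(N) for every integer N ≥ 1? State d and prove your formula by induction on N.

Computing the first values: h(1) = 7 and h(2) = 91; gcd(7, 91) = 7, so d ≤ 7.
We prove 7 | 10^N - 3^N for all N ≥ 1 by induction on N.
When N = 1: h(1) = 7 = 7·(1), so 7 | h(1).
Inductive step: suppose the statement holds for some k ≥ 1, i.e. 7 | h(k). Then
10^{k+1} − 3^{k+1} = 10·10^k − 3·3^k = 10·(10^k − 3^k) + (7)·3^k. The first term is divisible by 7 by the inductive hypothesis, and the second term (7)·3^k is divisible by 7 since 7 | 7. Hence 7 | h(k+1).
This completes the induction.
Therefore the largest such d is 7.

d = 7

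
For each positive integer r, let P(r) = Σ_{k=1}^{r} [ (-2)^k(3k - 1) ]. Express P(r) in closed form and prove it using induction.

We claim P(r) = 2(-2)^r·r for all r ≥ 1.
For the base case r = 1: P(1) = -4, and the closed form gives -4. They agree.
Suppose the result is true for r = k, so P(k) = 2(-2)^k·k.
Then P(k+1) = P(k) + ((-2)^(k + 1)(3k + 2)) = (2(-2)^k·k) + ((-2)^(k + 1)(3k + 2)).
Simplifying, P(k+1) = (-2)^(k + 2)(-k - 1) = 2(-2)^(k+1)·(k+1),
which is the closed form with r = k+1.
Hence, by induction on r, the claim holds for every r ≥ 1.

P(r) = 2(-2)^r·r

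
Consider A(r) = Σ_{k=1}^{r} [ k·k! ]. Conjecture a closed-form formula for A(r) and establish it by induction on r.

A(r) = (r + 1)r! - 1

We claim A(r) = (r + 1)r! - 1 for all r ≥ 1.
For the base case r = 1: A(1) = 1, and the closed form gives 1. They agree.
Inductive step: assume the claim holds for r = k, so A(k) = (k + 1)k! - 1.
Then A(k+1) = A(k) + ((k + 1)(k + 1)!) = ((k + 1)k! - 1) + ((k + 1)(k + 1)!).
Simplifying, A(k+1) = ((k+1) + 1)(k+1)! - 1,
which is the closed form with r = k+1.
By the principle of mathematical induction, the result holds for all r ≥ 1.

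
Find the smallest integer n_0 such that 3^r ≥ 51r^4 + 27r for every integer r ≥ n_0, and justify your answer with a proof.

At r = 12: 531441 < 1057860, so the inequality fails and n_0 ≥ 13. We prove 3^r ≥ 51r^4 + 27r for all r ≥ 13.
When r = 13: 3^r = 1594323 and 51r^4 + 27r = 1456962, so 1594323 ≥ 1456962.
For the inductive step, assume it holds for an arbitrary k ≥ 13, so 3^k ≥ 51k^4 + 27k.
Then 3^(k + 1) = 3·(3^k) ≥ 3·(51k^4 + 27k).
Also, for k ≥ 13 we have 3·(51k^4 + 27k) ≥ 51(k+1)^4 + 27(k+1), since 3·(51k^4 + 27k) − (51(k+1)^4 + 27(k+1)) = 102k^4 - 204k^3 - 306k^2 - 150k - 78, which is nonnegative for all k ≥ 13.
Combining, 3^(k + 1) ≥ 51(k+1)^4 + 27(k+1).
This completes the induction.
Hence the smallest such n_0 is 13.

n_0 = 13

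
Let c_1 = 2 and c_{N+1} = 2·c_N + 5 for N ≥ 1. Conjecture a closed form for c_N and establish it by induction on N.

Computing the first terms: c_1 = 2, c_2 = 9, c_3 = 23. This suggests c_N = 7·2^(N - 1) - 5.
When N = 1: the formula gives 2 = 2 = c_1.
Suppose the result is true for N = i, so c_i = 7·2^(i - 1) - 5.
Then c_{i+1} = 2·c_i + 5 = 2·(7·2^(i - 1) - 5) + 5 = 7·2^i - 5 = 7·2^((i+1) - 1) - 5,
which is the claimed formula at N = i+1.
By the principle of mathematical induction, the result holds for all N ≥ 1.

c_N = 7·2^(N - 1) - 5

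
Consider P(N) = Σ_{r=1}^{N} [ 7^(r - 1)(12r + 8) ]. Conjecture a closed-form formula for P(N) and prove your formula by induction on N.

P(N) = 7^N(2N + 1) - 1

We claim P(N) = 7^N(2N + 1) - 1 for all N ≥ 1.
When N = 1: P(1) = 20, and the closed form gives 20. They agree.
For the inductive step, assume it holds for an arbitrary r ≥ 1, so P(r) = 7^r(2r + 1) - 1.
Then P(r+1) = P(r) + (7^r(12r + 20)) = (7^r(2r + 1) - 1) + (7^r(12r + 20)).
Simplifying, P(r+1) = 14·7^r·r + 21·7^r - 1 = 7^(r+1)(2(r+1) + 1) - 1,
which is the closed form with N = r+1.
This completes the induction.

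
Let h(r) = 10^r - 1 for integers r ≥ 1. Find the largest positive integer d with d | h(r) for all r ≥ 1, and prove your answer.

Computing the first values: h(1) = 9 and h(2) = 99; gcd(9, 99) = 9, so d ≤ 9.
We prove 9 | 10^r - 1 for all r ≥ 1 by induction on r.
Base case (r = 1): h(1) = 9 = 9·(1), so 9 | h(1).
Suppose the result is true for r = i, i.e. 9 | h(i). Then
10^{i+1} − 1^{i+1} = 10·10^i − 1·1^i = 10·(10^i − 1^i) + (9)·1^i. The first term is divisible by 9 by the inductive hypothesis, and the second term (9)·1^i is divisible by 9 since 9 | 9. Hence 9 | h(i+1).
This completes the induction.
Therefore the largest such d is 9.

d = 9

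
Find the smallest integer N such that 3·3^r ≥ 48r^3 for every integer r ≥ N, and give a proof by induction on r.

N = 9

At r = 8: 19683 < 24576, so the inequality fails and N ≥ 9. We prove 3·3^r ≥ 48r^3 for all r ≥ 9.
For the base case r = 9: 3·3^r = 59049 and 48r^3 = 34992, so 59049 ≥ 34992.
For the inductive step, assume it holds for an arbitrary p ≥ 9, so 3·3^p ≥ 48p^3.
Then 3·3^(p + 1) = 3·(3·3^p) ≥ 3·(48p^3).
Also, for p ≥ 9 we have 3·(48p^3) ≥ 48(p+1)^3, since 3 ≥ (1 + 1/p)^3 for all p ≥ 9.
Combining, 3·3^(p + 1) ≥ 48(p+1)^3.
By induction, the statement is established for all r ≥ 9.
Hence the smallest such N is 9.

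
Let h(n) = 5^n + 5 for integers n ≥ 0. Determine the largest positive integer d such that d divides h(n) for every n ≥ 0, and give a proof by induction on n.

Computing the first values: h(0) = 6 and h(1) = 10; gcd(6, 10) = 2, so d ≤ 2.
We prove 2 | 5^n + 5 for all n ≥ 0 by induction on n.
For the base case n = 0: h(0) = 6 = 2·(3), so 2 | h(0).
Inductive step: assume the claim holds for n = m, i.e. 2 | h(m). Then
h(m+1) = 5^(m+1) + 5 = 5·(5^m + 5) - 20 = 5·h(m) - 20. The first term is divisible by 2 by the inductive hypothesis, and -20 is divisible by 2. Hence 2 | h(m+1).
This completes the induction.
Therefore the largest such d is 2.

d = 2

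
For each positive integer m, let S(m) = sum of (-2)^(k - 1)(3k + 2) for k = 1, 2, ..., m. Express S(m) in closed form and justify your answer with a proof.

S(m) = -(-2)^m(m + 1) + 1

We claim S(m) = -(-2)^m(m + 1) + 1 for all m ≥ 1.
For the base case m = 1: S(1) = 5, and the closed form gives 5. They agree.
Inductive step: assume the claim holds for m = k, so S(k) = -(-2)^k(k + 1) + 1.
Then S(k+1) = S(k) + ((-2)^k(3k + 5)) = (-(-2)^k(k + 1) + 1) + ((-2)^k(3k + 5)).
Simplifying, S(k+1) = -(-2)^(k + 1)k + (-2)^(k + 2) + 1 = -(-2)^(k+1)((k+1) + 1) + 1,
which is the closed form with m = k+1.
This completes the induction.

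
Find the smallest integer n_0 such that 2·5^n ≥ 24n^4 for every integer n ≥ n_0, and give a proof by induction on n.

At n = 5: 6250 < 15000, so the inequality fails and n_0 ≥ 6. We prove 2·5^n ≥ 24n^4 for all n ≥ 6.
Base step (n = 6): 2·5^n = 31250 and 24n^4 = 31104, so 31250 ≥ 31104.
For the inductive step, assume it holds for an arbitrary j ≥ 6, so 2·5^j ≥ 24j^4.
Then 2·5^(j + 1) = 5·(2·5^j) ≥ 5·(24j^4).
Also, for j ≥ 6 we have 5·(24j^4) ≥ 24(j+1)^4, since 5 ≥ (1 + 1/j)^4 for all j ≥ 6.
Combining, 2·5^(j + 1) ≥ 24(j+1)^4.
This completes the induction.
Hence the smallest such n_0 is 6.

n_0 = 6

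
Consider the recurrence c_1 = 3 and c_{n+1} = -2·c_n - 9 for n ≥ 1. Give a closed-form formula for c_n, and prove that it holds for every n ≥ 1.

Computing the first terms: c_1 = 3, c_2 = -15, c_3 = 21. This suggests c_n = -3(-2)^n - 3.
For the base case n = 1: the formula gives 3 = 3 = c_1.
For the inductive step, assume it holds for an arbitrary p ≥ 1, so c_p = -3(-2)^p - 3.
Then c_{p+1} = -2·c_p - 9 = -2·(-3(-2)^p - 3) - 9 = -3(-2)^(p + 1) - 3,
which is the claimed formula at n = p+1.
This completes the induction.

c_n = -3(-2)^n - 3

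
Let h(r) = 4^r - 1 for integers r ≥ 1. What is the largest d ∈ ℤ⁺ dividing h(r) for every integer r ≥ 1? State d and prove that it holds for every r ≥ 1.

d = 3

Computing the first values: h(1) = 3 and h(2) = 15; gcd(3, 15) = 3, so d ≤ 3.
We prove 3 | 4^r - 1 for all r ≥ 1 by induction on r.
Base case (r = 1): h(1) = 3 = 3·(1), so 3 | h(1).
Inductive step: suppose the statement holds for some k ≥ 1, i.e. 3 | h(k). Then
4^{k+1} − 1^{k+1} = 4·4^k − 1·1^k = 4·(4^k − 1^k) + (3)·1^k. The first term is divisible by 3 by the inductive hypothesis, and the second term (3)·1^k is divisible by 3 since 3 | 3. Hence 3 | h(k+1).
By the principle of mathematical induction, the result holds for all r ≥ 1.
Therefore the largest such d is 3.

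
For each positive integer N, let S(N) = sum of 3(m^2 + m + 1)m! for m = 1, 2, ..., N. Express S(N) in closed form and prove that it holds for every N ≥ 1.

We claim S(N) = (3N + 3)(N + 1)! - 3 for all N ≥ 1.
For the base case N = 1: S(1) = 9, and the closed form gives 9. They agree.
Inductive step: assume the claim holds for N = m, so S(m) = (3m + 3)(m + 1)! - 3.
Then S(m+1) = S(m) + (3(m^2 + 3m + 3)(m + 1)!) = ((3m + 3)(m + 1)! - 3) + (3(m^2 + 3m + 3)(m + 1)!).
Simplifying, S(m+1) = (3(m+1) + 3)((m+1) + 1)! - 3,
which is the closed form with N = m+1.
By the principle of mathematical induction, the result holds for all N ≥ 1.

S(N) = (3N + 3)(N + 1)! - 3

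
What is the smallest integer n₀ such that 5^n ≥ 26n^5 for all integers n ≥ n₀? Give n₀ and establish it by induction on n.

At n = 8: 390625 < 851968, so the inequality fails and n₀ ≥ 9. We prove 5^n ≥ 26n^5 for all n ≥ 9.
When n = 9: 5^n = 1953125 and 26n^5 = 1535274, so 1953125 ≥ 1535274.
For the inductive step, assume it holds for an arbitrary r ≥ 9, so 5^r ≥ 26r^5.
Then 5^(r + 1) = 5·(5^r) ≥ 5·(26r^5).
Also, for r ≥ 9 we have 5·(26r^5) ≥ 26(r+1)^5, since 5 ≥ (1 + 1/r)^5 for all r ≥ 9.
Combining, 5^(r + 1) ≥ 26(r+1)^5.
By induction, the statement is established for all n ≥ 9.
Hence the smallest such n₀ is 9.

n₀ = 9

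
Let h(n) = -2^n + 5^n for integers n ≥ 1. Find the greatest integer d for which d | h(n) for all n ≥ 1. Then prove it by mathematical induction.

Computing the first values: h(1) = 3 and h(2) = 21; gcd(3, 21) = 3, so d ≤ 3.
We prove 3 | -2^n + 5^n for all n ≥ 1 by induction on n.
Base case (n = 1): h(1) = 3 = 3·(1), so 3 | h(1).
For the inductive step, assume it holds for an arbitrary k ≥ 1, i.e. 3 | h(k). Then
5^{k+1} − 2^{k+1} = 5·5^k − 2·2^k = 5·(5^k − 2^k) + (3)·2^k. The first term is divisible by 3 by the inductive hypothesis, and the second term (3)·2^k is divisible by 3 since 3 | 3. Hence 3 | h(k+1).
Hence, by induction on n, the claim holds for every n ≥ 1.
Therefore the largest such d is 3.

d = 3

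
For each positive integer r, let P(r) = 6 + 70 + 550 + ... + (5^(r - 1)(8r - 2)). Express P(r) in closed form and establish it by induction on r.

P(r) = 5^r(2r - 1) + 1

We claim P(r) = 5^r(2r - 1) + 1 for all r ≥ 1.
When r = 1: P(1) = 6, and the closed form gives 6. They agree.
For the inductive step, assume it holds for an arbitrary i ≥ 1, so P(i) = 5^i(2i - 1) + 1.
Then P(i+1) = P(i) + (5^i(8i + 6)) = (5^i(2i - 1) + 1) + (5^i(8i + 6)).
Simplifying, P(i+1) = 10·5^i·i + 5·5^i + 1 = 5^(i+1)(2(i+1) - 1) + 1,
which is the closed form with r = i+1.
By induction, the statement is established for all r ≥ 1.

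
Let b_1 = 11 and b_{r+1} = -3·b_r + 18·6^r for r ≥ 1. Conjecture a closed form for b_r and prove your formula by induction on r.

Computing the first terms: b_1 = 11, b_2 = 75, b_3 = 423. This suggests b_r = -(-3)^(r - 1) + 2·6^r.
Base step (r = 1): the formula gives 11 = 11 = b_1.
Inductive step: suppose the statement holds for some i ≥ 1, so b_i = -(-3)^(i - 1) + 2·6^i.
Then b_{i+1} = -3·b_i + 18·6^i = -3·(-(-3)^(i - 1) + 2·6^i) + 18·6^i = -(-3)^i + 2·6^(i + 1) = -(-3)^((i+1) - 1) + 2·6^(i+1),
which is the claimed formula at r = i+1.
Hence, by induction on r, the claim holds for every r ≥ 1.

b_r = -(-3)^(r - 1) + 2·6^r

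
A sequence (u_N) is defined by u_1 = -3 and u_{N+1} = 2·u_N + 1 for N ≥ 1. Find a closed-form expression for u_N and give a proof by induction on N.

u_N = -2^N - 1

Computing the first terms: u_1 = -3, u_2 = -5, u_3 = -9. This suggests u_N = -2^N - 1.
When N = 1: the formula gives -3 = -3 = u_1.
Suppose the result is true for N = k, so u_k = -2^k - 1.
Then u_{k+1} = 2·u_k + 1 = 2·(-2^k - 1) + 1 = -2^(k + 1) - 1,
which is the claimed formula at N = k+1.
By the principle of mathematical induction, the result holds for all N ≥ 1.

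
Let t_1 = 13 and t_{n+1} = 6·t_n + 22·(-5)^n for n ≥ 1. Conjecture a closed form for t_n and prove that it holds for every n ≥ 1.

Computing the first terms: t_1 = 13, t_2 = -32, t_3 = 358. This suggests t_n = -2(-5)^n + 3·6^(n - 1).
Base step (n = 1): the formula gives 13 = 13 = t_1.
Suppose the result is true for n = r, so t_r = -2(-5)^r + 3·6^(r - 1).
Then t_{r+1} = 6·t_r + 22·(-5)^r = 6·(-2(-5)^r + 3·6^(r - 1)) + 22·(-5)^r = -2(-5)^(r + 1) + 3·6^r = -2(-5)^(r+1) + 3·6^((r+1) - 1),
which is the claimed formula at n = r+1.
Hence, by induction on n, the claim holds for every n ≥ 1.

t_n = -2(-5)^n + 3·6^(n - 1)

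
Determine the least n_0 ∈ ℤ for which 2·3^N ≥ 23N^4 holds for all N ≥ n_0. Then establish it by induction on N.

At N = 10: 118098 < 230000, so the inequality fails and n_0 ≥ 11. We prove 2·3^N ≥ 23N^4 for all N ≥ 11.
For the base case N = 11: 2·3^N = 354294 and 23N^4 = 336743, so 354294 ≥ 336743.
Inductive step: assume the claim holds for N = r, so 2·3^r ≥ 23r^4.
Then 2·3^(r + 1) = 3·(2·3^r) ≥ 3·(23r^4).
Also, for r ≥ 11 we have 3·(23r^4) ≥ 23(r+1)^4, since 3 ≥ (1 + 1/r)^4 for all r ≥ 11.
Combining, 2·3^(r + 1) ≥ 23(r+1)^4.
By the principle of mathematical induction, the result holds for all N ≥ 11.
Hence the smallest such n_0 is 11.

n_0 = 11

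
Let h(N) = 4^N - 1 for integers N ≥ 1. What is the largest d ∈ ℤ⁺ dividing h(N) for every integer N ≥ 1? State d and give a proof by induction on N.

Computing the first values: h(1) = 3 and h(2) = 15; gcd(3, 15) = 3, so d ≤ 3.
We prove 3 | 4^N - 1 for all N ≥ 1 by induction on N.
For the base case N = 1: h(1) = 3 = 3·(1), so 3 | h(1).
For the inductive step, assume it holds for an arbitrary i ≥ 1, i.e. 3 | h(i). Then
4^{i+1} − 1^{i+1} = 4·4^i − 1·1^i = 4·(4^i − 1^i) + (3)·1^i. The first term is divisible by 3 by the inductive hypothesis, and the second term (3)·1^i is divisible by 3 since 3 | 3. Hence 3 | h(i+1).
This completes the induction.
Therefore the largest such d is 3.

d = 3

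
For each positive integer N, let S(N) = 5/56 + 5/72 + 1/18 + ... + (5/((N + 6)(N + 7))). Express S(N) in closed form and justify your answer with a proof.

We claim S(N) = 5N/(7(N + 7)) for all N ≥ 1.
For the base case N = 1: S(1) = 5/56, and the closed form gives 5/56. They agree.
Inductive step: suppose the statement holds for some i ≥ 1, so S(i) = 5i/(7(i + 7)).
Then S(i+1) = S(i) + (5/((i + 7)(i + 8))) = (5i/(7(i + 7))) + (5/((i + 7)(i + 8))).
Simplifying, S(i+1) = 5(i + 1)/(7(i + 8)) = 5(i+1)/(7((i+1) + 7)),
which is the closed form with N = i+1.
By the principle of mathematical induction, the result holds for all N ≥ 1.

S(N) = 5N/(7(N + 7))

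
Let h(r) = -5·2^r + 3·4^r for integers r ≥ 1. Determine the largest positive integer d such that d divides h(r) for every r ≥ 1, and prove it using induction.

d = 2

Computing the first values: h(1) = 2 and h(2) = 28; gcd(2, 28) = 2, so d ≤ 2.
We prove 2 | -5·2^r + 3·4^r for all r ≥ 1 by induction on r.
For the base case r = 1: h(1) = 2 = 2·(1), so 2 | h(1).
Inductive step: suppose the statement holds for some k ≥ 1, i.e. 2 | h(k). Then
h(k+1) − 4·h(k) = (-5·2^(k+1) + 3·4^(k+1)) − 4·(-5·2^k + 3·4^k) = (-5)·2^k·(2 − 4) = (10)·2^k. Since 2 | h(k) by the inductive hypothesis, 2 | 4·h(k); and 2 | 10 since 10 = 2·5. Therefore 2 | h(k+1).
By induction, the statement is established for all r ≥ 1.
Therefore the largest such d is 2.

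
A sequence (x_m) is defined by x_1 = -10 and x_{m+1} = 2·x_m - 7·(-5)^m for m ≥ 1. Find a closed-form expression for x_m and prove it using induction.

x_m = (-5)^m - 5·2^(m - 1)

Computing the first terms: x_1 = -10, x_2 = 15, x_3 = -145. This suggests x_m = (-5)^m - 5·2^(m - 1).
Base step (m = 1): the formula gives -10 = -10 = x_1.
Inductive step: suppose the statement holds for some j ≥ 1, so x_j = (-5)^j - 5·2^(j - 1).
Then x_{j+1} = 2·x_j - 7·(-5)^j = 2·((-5)^j - 5·2^(j - 1)) - 7·(-5)^j = (-5)^(j + 1) - 5·2^j = (-5)^(j+1) - 5·2^((j+1) - 1),
which is the claimed formula at m = j+1.
Hence, by induction on m, the claim holds for every m ≥ 1.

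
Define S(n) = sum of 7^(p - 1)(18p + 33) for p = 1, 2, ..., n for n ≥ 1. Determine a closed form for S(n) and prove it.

S(n) = 7^n(3n + 5) - 5

We claim S(n) = 7^n(3n + 5) - 5 for all n ≥ 1.
For the base case n = 1: S(1) = 51, and the closed form gives 51. They agree.
Inductive step: assume the claim holds for n = p, so S(p) = 7^p(3p + 5) - 5.
Then S(p+1) = S(p) + (7^p(18p + 51)) = (7^p(3p + 5) - 5) + (7^p(18p + 51)).
Simplifying, S(p+1) = 21·7^p·p + 56·7^p - 5 = 7^(p+1)(3(p+1) + 5) - 5,
which is the closed form with n = p+1.
By the principle of mathematical induction, the result holds for all n ≥ 1.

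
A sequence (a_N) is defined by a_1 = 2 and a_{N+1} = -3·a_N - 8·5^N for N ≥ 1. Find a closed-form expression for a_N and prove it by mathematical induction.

Computing the first terms: a_1 = 2, a_2 = -46, a_3 = -62. This suggests a_N = 7(-3)^(N - 1) - 5^N.
Base case (N = 1): the formula gives 2 = 2 = a_1.
Suppose the result is true for N = k, so a_k = 7(-3)^(k - 1) - 5^k.
Then a_{k+1} = -3·a_k - 8·5^k = -3·(7(-3)^(k - 1) - 5^k) - 8·5^k = 7(-3)^k - 5^(k + 1) = 7(-3)^((k+1) - 1) - 5^(k+1),
which is the claimed formula at N = k+1.
This completes the induction.

a_N = 7(-3)^(N - 1) - 5^N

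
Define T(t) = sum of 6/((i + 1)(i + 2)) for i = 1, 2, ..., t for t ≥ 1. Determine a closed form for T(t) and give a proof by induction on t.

We claim T(t) = 3t/(t + 2) for all t ≥ 1.
Base case (t = 1): T(1) = 1, and the closed form gives 1. They agree.
Suppose the result is true for t = i, so T(i) = 3i/(i + 2).
Then T(i+1) = T(i) + (6/((i + 2)(i + 3))) = (3i/(i + 2)) + (6/((i + 2)(i + 3))).
Simplifying, T(i+1) = 3(i + 1)/(i + 3) = 3(i+1)/((i+1) + 2),
which is the closed form with t = i+1.
Hence, by induction on t, the claim holds for every t ≥ 1.

T(t) = 3t/(t + 2)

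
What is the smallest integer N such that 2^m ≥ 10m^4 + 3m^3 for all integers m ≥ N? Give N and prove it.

N = 21

At m = 20: 1048576 < 1624000, so the inequality fails and N ≥ 21. We prove 2^m ≥ 10m^4 + 3m^3 for all m ≥ 21.
Base case (m = 21): 2^m = 2097152 and 10m^4 + 3m^3 = 1972593, so 2097152 ≥ 1972593.
Inductive step: suppose the statement holds for some p ≥ 21, so 2^p ≥ 10p^4 + 3p^3.
Then 2^(p + 1) = 2·(2^p) ≥ 2·(10p^4 + 3p^3).
Also, for p ≥ 21 we have 2·(10p^4 + 3p^3) ≥ 10(p+1)^4 + 3(p+1)^3, since 2·(10p^4 + 3p^3) − (10(p+1)^4 + 3(p+1)^3) = 10p^4 - 37p^3 - 69p^2 - 49p - 13, which is nonnegative for all p ≥ 21.
Combining, 2^(p + 1) ≥ 10(p+1)^4 + 3(p+1)^3.
By the principle of mathematical induction, the result holds for all m ≥ 21.
Hence the smallest such N is 21.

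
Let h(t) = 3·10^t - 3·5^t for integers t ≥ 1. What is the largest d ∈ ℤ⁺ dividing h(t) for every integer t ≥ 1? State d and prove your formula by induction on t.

Computing the first values: h(1) = 15 and h(2) = 225; gcd(15, 225) = 15, so d ≤ 15.
We prove 15 | 3·10^t - 3·5^t for all t ≥ 1 by induction on t.
Base step (t = 1): h(1) = 15 = 15·(1), so 15 | h(1).
Inductive step: assume the claim holds for t = m, i.e. 15 | h(m). Then
h(m+1) − 10·h(m) = (3·10^(m+1) - 3·5^(m+1)) − 10·(3·10^m - 3·5^m) = (-3)·5^m·(5 − 10) = (15)·5^m. Since 15 | h(m) by the inductive hypothesis, 15 | 10·h(m); and 15 | 15 since 15 = 15·1. Therefore 15 | h(m+1).
This completes the induction.
Therefore the largest such d is 15.

d = 15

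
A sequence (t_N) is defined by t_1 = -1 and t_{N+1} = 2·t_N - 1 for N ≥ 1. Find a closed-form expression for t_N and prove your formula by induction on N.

Computing the first terms: t_1 = -1, t_2 = -3, t_3 = -7. This suggests t_N = -2^N + 1.
When N = 1: the formula gives -1 = -1 = t_1.
For the inductive step, assume it holds for an arbitrary m ≥ 1, so t_m = -2^m + 1.
Then t_{m+1} = 2·t_m - 1 = 2·(-2^m + 1) - 1 = -2^(m + 1) + 1,
which is the claimed formula at N = m+1.
By the principle of mathematical induction, the result holds for all N ≥ 1.

t_N = -2^N + 1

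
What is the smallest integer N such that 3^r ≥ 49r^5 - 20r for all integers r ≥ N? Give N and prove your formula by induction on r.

At r = 16: 43046721 < 51379904, so the inequality fails and N ≥ 17. We prove 3^r ≥ 49r^5 - 20r for all r ≥ 17.
Base step (r = 17): 3^r = 129140163 and 49r^5 - 20r = 69572653, so 129140163 ≥ 69572653.
Inductive step: assume the claim holds for r = i, so 3^i ≥ 49i^5 - 20i.
Then 3^(i + 1) = 3·(3^i) ≥ 3·(49i^5 - 20i).
Also, for i ≥ 17 we have 3·(49i^5 - 20i) ≥ 49(i+1)^5 - 20(i+1), since 3·(49i^5 - 20i) − (49(i+1)^5 - 20(i+1)) = 98i^5 - 245i^4 - 490i^3 - 490i^2 - 285i - 29, which is nonnegative for all i ≥ 17.
Combining, 3^(i + 1) ≥ 49(i+1)^5 - 20(i+1).
By induction, the statement is established for all r ≥ 17.
Hence the smallest such N is 17.

N = 17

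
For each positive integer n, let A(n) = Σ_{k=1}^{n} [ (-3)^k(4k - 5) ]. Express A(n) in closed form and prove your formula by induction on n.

A(n) = 3(-3)^n(n - 1) + 3

We claim A(n) = 3(-3)^n(n - 1) + 3 for all n ≥ 1.
Base step (n = 1): A(1) = 3, and the closed form gives 3. They agree.
Inductive step: suppose the statement holds for some k ≥ 1, so A(k) = 3(-3)^k(k - 1) + 3.
Then A(k+1) = A(k) + ((-3)^(k + 1)(4k - 1)) = (3(-3)^k(k - 1) + 3) + ((-3)^(k + 1)(4k - 1)).
Simplifying, A(k+1) = -9(-3)^k·k + 3 = 3(-3)^(k+1)((k+1) - 1) + 3,
which is the closed form with n = k+1.
By induction, the statement is established for all n ≥ 1.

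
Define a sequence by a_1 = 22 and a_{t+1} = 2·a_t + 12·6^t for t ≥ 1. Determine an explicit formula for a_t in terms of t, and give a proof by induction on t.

Computing the first terms: a_1 = 22, a_2 = 116, a_3 = 664. This suggests a_t = 2^(t + 1) + 3·6^t.
Base case (t = 1): the formula gives 22 = 22 = a_1.
For the inductive step, assume it holds for an arbitrary p ≥ 1, so a_p = 2^(p + 1) + 3·6^p.
Then a_{p+1} = 2·a_p + 12·6^p = 2·(2^(p + 1) + 3·6^p) + 12·6^p = 2^(p + 2) + 3·6^(p + 1) = 2^((p+1) + 1) + 3·6^(p+1),
which is the claimed formula at t = p+1.
This completes the induction.

a_t = 2^(t + 1) + 3·6^t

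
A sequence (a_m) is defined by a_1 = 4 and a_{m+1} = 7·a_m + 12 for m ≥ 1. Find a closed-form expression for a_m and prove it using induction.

a_m = 6·7^(m - 1) - 2

Computing the first terms: a_1 = 4, a_2 = 40, a_3 = 292. This suggests a_m = 6·7^(m - 1) - 2.
Base case (m = 1): the formula gives 4 = 4 = a_1.
Suppose the result is true for m = k, so a_k = 6·7^(k - 1) - 2.
Then a_{k+1} = 7·a_k + 12 = 7·(6·7^(k - 1) - 2) + 12 = 6·7^k - 2 = 6·7^((k+1) - 1) - 2,
which is the claimed formula at m = k+1.
By the principle of mathematical induction, the result holds for all m ≥ 1.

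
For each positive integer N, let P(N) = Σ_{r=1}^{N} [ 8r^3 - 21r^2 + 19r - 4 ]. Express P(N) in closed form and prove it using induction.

P(N) = N(2N^3 - 3N^2 + N + 2)

We claim P(N) = N(2N^3 - 3N^2 + N + 2) for all N ≥ 1.
For the base case N = 1: P(1) = 2, and the closed form gives 2. They agree.
Inductive step: suppose the statement holds for some r ≥ 1, so P(r) = r(2r^3 - 3r^2 + r + 2).
Then P(r+1) = P(r) + (8r^3 + 3r^2 + r + 2) = (r(2r^3 - 3r^2 + r + 2)) + (8r^3 + 3r^2 + r + 2).
Simplifying, P(r+1) = (r + 1)(2r^3 + 3r^2 + r + 2) = (r+1)(2(r+1)^3 - 3(r+1)^2 + (r+1) + 2),
which is the closed form with N = r+1.
This completes the induction.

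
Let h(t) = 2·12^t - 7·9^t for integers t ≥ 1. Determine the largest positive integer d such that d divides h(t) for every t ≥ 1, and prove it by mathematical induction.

Computing the first values: h(1) = -39 and h(2) = -279; gcd(-39, -279) = 3, so d ≤ 3.
We prove 3 | 2·12^t - 7·9^t for all t ≥ 1 by induction on t.
Base case (t = 1): h(1) = -39 = 3·(-13), so 3 | h(1).
Suppose the result is true for t = r, i.e. 3 | h(r). Then
h(r+1) − 12·h(r) = (2·12^(r+1) - 7·9^(r+1)) − 12·(2·12^r - 7·9^r) = (-7)·9^r·(9 − 12) = (21)·9^r. Since 3 | h(r) by the inductive hypothesis, 3 | 12·h(r); and 3 | 21 since 21 = 3·7. Therefore 3 | h(r+1).
Hence, by induction on t, the claim holds for every t ≥ 1.
Therefore the largest such d is 3.

d = 3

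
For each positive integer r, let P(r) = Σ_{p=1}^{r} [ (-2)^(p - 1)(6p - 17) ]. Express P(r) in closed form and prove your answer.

P(r) = (-2)^r(-2r + 5) - 5

We claim P(r) = (-2)^r(-2r + 5) - 5 for all r ≥ 1.
When r = 1: P(1) = -11, and the closed form gives -11. They agree.
Suppose the result is true for r = p, so P(p) = (-2)^p(-2p + 5) - 5.
Then P(p+1) = P(p) + ((-2)^p(6p - 11)) = ((-2)^p(-2p + 5) - 5) + ((-2)^p(6p - 11)).
Simplifying, P(p+1) = 4(-2)^p·p - 6(-2)^p - 5 = (-2)^(p+1)(-2(p+1) + 5) - 5,
which is the closed form with r = p+1.
By induction, the statement is established for all r ≥ 1.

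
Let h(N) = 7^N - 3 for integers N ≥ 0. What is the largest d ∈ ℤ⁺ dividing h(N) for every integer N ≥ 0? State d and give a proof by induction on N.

d = 2

Computing the first values: h(0) = -2 and h(1) = 4; gcd(-2, 4) = 2, so d ≤ 2.
We prove 2 | 7^N - 3 for all N ≥ 0 by induction on N.
For the base case N = 0: h(0) = -2 = 2·(-1), so 2 | h(0).
Suppose the result is true for N = m, i.e. 2 | h(m). Then
h(m+1) = 7^(m+1) - 3 = 7·(7^m - 3) + 18 = 7·h(m) + 18. The first term is divisible by 2 by the inductive hypothesis, and 18 is divisible by 2. Hence 2 | h(m+1).
Hence, by induction on N, the claim holds for every N ≥ 0.
Therefore the largest such d is 2.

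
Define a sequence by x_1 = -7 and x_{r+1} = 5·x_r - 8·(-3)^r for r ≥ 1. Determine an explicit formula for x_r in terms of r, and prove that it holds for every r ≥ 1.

x_r = (-3)^r - 4·5^(r - 1)

Computing the first terms: x_1 = -7, x_2 = -11, x_3 = -127. This suggests x_r = (-3)^r - 4·5^(r - 1).
For the base case r = 1: the formula gives -7 = -7 = x_1.
Suppose the result is true for r = k, so x_k = (-3)^k - 4·5^(k - 1).
Then x_{k+1} = 5·x_k - 8·(-3)^k = 5·((-3)^k - 4·5^(k - 1)) - 8·(-3)^k = (-3)^(k + 1) - 4·5^k = (-3)^(k+1) - 4·5^((k+1) - 1),
which is the claimed formula at r = k+1.
By the principle of mathematical induction, the result holds for all r ≥ 1.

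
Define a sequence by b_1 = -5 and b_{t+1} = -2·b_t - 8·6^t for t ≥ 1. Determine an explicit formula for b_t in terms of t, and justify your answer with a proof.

b_t = (-2)^(t - 1) - 6^t

Computing the first terms: b_1 = -5, b_2 = -38, b_3 = -212. This suggests b_t = (-2)^(t - 1) - 6^t.
Base case (t = 1): the formula gives -5 = -5 = b_1.
For the inductive step, assume it holds for an arbitrary r ≥ 1, so b_r = (-2)^(r - 1) - 6^r.
Then b_{r+1} = -2·b_r - 8·6^r = -2·((-2)^(r - 1) - 6^r) - 8·6^r = (-2)^r - 6^(r + 1) = (-2)^((r+1) - 1) - 6^(r+1),
which is the claimed formula at t = r+1.
Hence, by induction on t, the claim holds for every t ≥ 1.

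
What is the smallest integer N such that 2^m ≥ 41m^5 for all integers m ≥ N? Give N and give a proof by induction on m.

N = 30

At m = 29: 536870912 < 840957109, so the inequality fails and N ≥ 30. We prove 2^m ≥ 41m^5 for all m ≥ 30.
For the base case m = 30: 2^m = 1073741824 and 41m^5 = 996300000, so 1073741824 ≥ 996300000.
For the inductive step, assume it holds for an arbitrary p ≥ 30, so 2^p ≥ 41p^5.
Then 2^(p + 1) = 2·(2^p) ≥ 2·(41p^5).
Also, for p ≥ 30 we have 2·(41p^5) ≥ 41(p+1)^5, since 2 ≥ (1 + 1/p)^5 for all p ≥ 30.
Combining, 2^(p + 1) ≥ 41(p+1)^5.
Hence, by induction on m, the claim holds for every m ≥ 30.
Hence the smallest such N is 30.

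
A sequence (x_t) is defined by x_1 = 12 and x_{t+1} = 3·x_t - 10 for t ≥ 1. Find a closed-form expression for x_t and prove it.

x_t = 7·3^(t - 1) + 5

Computing the first terms: x_1 = 12, x_2 = 26, x_3 = 68. This suggests x_t = 7·3^(t - 1) + 5.
Base step (t = 1): the formula gives 12 = 12 = x_1.
For the inductive step, assume it holds for an arbitrary r ≥ 1, so x_r = 7·3^(r - 1) + 5.
Then x_{r+1} = 3·x_r - 10 = 3·(7·3^(r - 1) + 5) - 10 = 7·3^r + 5 = 7·3^((r+1) - 1) + 5,
which is the claimed formula at t = r+1.
Hence, by induction on t, the claim holds for every t ≥ 1.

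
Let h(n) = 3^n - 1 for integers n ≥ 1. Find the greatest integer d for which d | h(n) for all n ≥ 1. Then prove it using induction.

Computing the first values: h(1) = 2 and h(2) = 8; gcd(2, 8) = 2, so d ≤ 2.
We prove 2 | 3^n - 1 for all n ≥ 1 by induction on n.
Base case (n = 1): h(1) = 2 = 2·(1), so 2 | h(1).
For the inductive step, assume it holds for an arbitrary j ≥ 1, i.e. 2 | h(j). Then
3^{j+1} − 1^{j+1} = 3·3^j − 1·1^j = 3·(3^j − 1^j) + (2)·1^j. The first term is divisible by 2 by the inductive hypothesis, and the second term (2)·1^j is divisible by 2 since 2 | 2. Hence 2 | h(j+1).
This completes the induction.
Therefore the largest such d is 2.

d = 2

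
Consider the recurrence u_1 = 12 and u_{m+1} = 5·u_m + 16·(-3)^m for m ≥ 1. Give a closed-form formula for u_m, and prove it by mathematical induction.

u_m = -2(-3)^m + 6·5^(m - 1)

Computing the first terms: u_1 = 12, u_2 = 12, u_3 = 204. This suggests u_m = -2(-3)^m + 6·5^(m - 1).
Base step (m = 1): the formula gives 12 = 12 = u_1.
For the inductive step, assume it holds for an arbitrary j ≥ 1, so u_j = -2(-3)^j + 6·5^(j - 1).
Then u_{j+1} = 5·u_j + 16·(-3)^j = 5·(-2(-3)^j + 6·5^(j - 1)) + 16·(-3)^j = -2(-3)^(j + 1) + 6·5^j = -2(-3)^(j+1) + 6·5^((j+1) - 1),
which is the claimed formula at m = j+1.
This completes the induction.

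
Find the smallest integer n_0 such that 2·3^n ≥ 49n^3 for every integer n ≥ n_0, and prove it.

n_0 = 9

At n = 8: 13122 < 25088, so the inequality fails and n_0 ≥ 9. We prove 2·3^n ≥ 49n^3 for all n ≥ 9.
Base case (n = 9): 2·3^n = 39366 and 49n^3 = 35721, so 39366 ≥ 35721.
Suppose the result is true for n = j, so 2·3^j ≥ 49j^3.
Then 2·3^(j + 1) = 3·(2·3^j) ≥ 3·(49j^3).
Also, for j ≥ 9 we have 3·(49j^3) ≥ 49(j+1)^3, since 3 ≥ (1 + 1/j)^3 for all j ≥ 9.
Combining, 2·3^(j + 1) ≥ 49(j+1)^3.
By induction, the statement is established for all n ≥ 9.
Hence the smallest such n_0 is 9.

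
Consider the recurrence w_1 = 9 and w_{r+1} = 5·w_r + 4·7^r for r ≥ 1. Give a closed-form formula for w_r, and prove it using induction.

Computing the first terms: w_1 = 9, w_2 = 73, w_3 = 561. This suggests w_r = -5^r + 2·7^r.
For the base case r = 1: the formula gives 9 = 9 = w_1.
Inductive step: assume the claim holds for r = p, so w_p = -5^p + 2·7^p.
Then w_{p+1} = 5·w_p + 4·7^p = 5·(-5^p + 2·7^p) + 4·7^p = -5^(p + 1) + 2·7^(p + 1),
which is the claimed formula at r = p+1.
By induction, the statement is established for all r ≥ 1.

w_r = -5^r + 2·7^r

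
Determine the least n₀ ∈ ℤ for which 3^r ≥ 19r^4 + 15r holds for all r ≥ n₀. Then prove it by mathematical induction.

At r = 11: 177147 < 278344, so the inequality fails and n₀ ≥ 12. We prove 3^r ≥ 19r^4 + 15r for all r ≥ 12.
When r = 12: 3^r = 531441 and 19r^4 + 15r = 394164, so 531441 ≥ 394164.
Inductive step: suppose the statement holds for some k ≥ 12, so 3^k ≥ 19k^4 + 15k.
Then 3^(k + 1) = 3·(3^k) ≥ 3·(19k^4 + 15k).
Also, for k ≥ 12 we have 3·(19k^4 + 15k) ≥ 19(k+1)^4 + 15(k+1), since 3·(19k^4 + 15k) − (19(k+1)^4 + 15(k+1)) = 38k^4 - 76k^3 - 114k^2 - 46k - 34, which is nonnegative for all k ≥ 12.
Combining, 3^(k + 1) ≥ 19(k+1)^4 + 15(k+1).
Hence, by induction on r, the claim holds for every r ≥ 12.
Hence the smallest such n₀ is 12.

n₀ = 12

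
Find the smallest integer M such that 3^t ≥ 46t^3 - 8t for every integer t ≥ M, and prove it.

At t = 9: 19683 < 33462, so the inequality fails and M ≥ 10. We prove 3^t ≥ 46t^3 - 8t for all t ≥ 10.
Base step (t = 10): 3^t = 59049 and 46t^3 - 8t = 45920, so 59049 ≥ 45920.
Inductive step: suppose the statement holds for some m ≥ 10, so 3^m ≥ 46m^3 - 8m.
Then 3^(m + 1) = 3·(3^m) ≥ 3·(46m^3 - 8m).
Also, for m ≥ 10 we have 3·(46m^3 - 8m) ≥ 46(m+1)^3 - 8(m+1), since 3·(46m^3 - 8m) − (46(m+1)^3 - 8(m+1)) = 92m^3 - 138m^2 - 154m - 38, which is nonnegative for all m ≥ 10.
Combining, 3^(m + 1) ≥ 46(m+1)^3 - 8(m+1).
By induction, the statement is established for all t ≥ 10.
Hence the smallest such M is 10.

M = 10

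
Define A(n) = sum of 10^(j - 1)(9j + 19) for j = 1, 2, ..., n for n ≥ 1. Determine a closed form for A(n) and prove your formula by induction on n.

We claim A(n) = 10^n(n + 2) - 2 for all n ≥ 1.
For the base case n = 1: A(1) = 28, and the closed form gives 28. They agree.
Inductive step: assume the claim holds for n = j, so A(j) = 10^j(j + 2) - 2.
Then A(j+1) = A(j) + (10^j(9j + 28)) = (10^j(j + 2) - 2) + (10^j(9j + 28)).
Simplifying, A(j+1) = 10·10^j·j + 30·10^j - 2 = 10^(j+1)((j+1) + 2) - 2,
which is the closed form with n = j+1.
By the principle of mathematical induction, the result holds for all n ≥ 1.

A(n) = 10^n(n + 2) - 2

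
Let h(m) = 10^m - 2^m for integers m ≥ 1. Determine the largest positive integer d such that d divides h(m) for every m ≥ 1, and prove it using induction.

d = 8

Computing the first values: h(1) = 8 and h(2) = 96; gcd(8, 96) = 8, so d ≤ 8.
We prove 8 | 10^m - 2^m for all m ≥ 1 by induction on m.
Base case (m = 1): h(1) = 8 = 8·(1), so 8 | h(1).
Inductive step: assume the claim holds for m = j, i.e. 8 | h(j). Then
10^{j+1} − 2^{j+1} = 10·10^j − 2·2^j = 10·(10^j − 2^j) + (8)·2^j. The first term is divisible by 8 by the inductive hypothesis, and the second term (8)·2^j is divisible by 8 since 8 | 8. Hence 8 | h(j+1).
This completes the induction.
Therefore the largest such d is 8.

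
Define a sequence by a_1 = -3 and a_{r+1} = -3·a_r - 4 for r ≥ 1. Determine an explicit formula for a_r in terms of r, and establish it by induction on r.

a_r = -2(-3)^(r - 1) - 1

Computing the first terms: a_1 = -3, a_2 = 5, a_3 = -19. This suggests a_r = -2(-3)^(r - 1) - 1.
For the base case r = 1: the formula gives -3 = -3 = a_1.
Inductive step: assume the claim holds for r = p, so a_p = -2(-3)^(p - 1) - 1.
Then a_{p+1} = -3·a_p - 4 = -3·(-2(-3)^(p - 1) - 1) - 4 = -2(-3)^p - 1 = -2(-3)^((p+1) - 1) - 1,
which is the claimed formula at r = p+1.
By the principle of mathematical induction, the result holds for all r ≥ 1.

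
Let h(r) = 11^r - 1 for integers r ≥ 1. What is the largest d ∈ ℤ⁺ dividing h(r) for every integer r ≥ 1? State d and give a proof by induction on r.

Computing the first values: h(1) = 10 and h(2) = 120; gcd(10, 120) = 10, so d ≤ 10.
We prove 10 | 11^r - 1 for all r ≥ 1 by induction on r.
Base case (r = 1): h(1) = 10 = 10·(1), so 10 | h(1).
Inductive step: assume the claim holds for r = i, i.e. 10 | h(i). Then
11^{i+1} − 1^{i+1} = 11·11^i − 1·1^i = 11·(11^i − 1^i) + (10)·1^i. The first term is divisible by 10 by the inductive hypothesis, and the second term (10)·1^i is divisible by 10 since 10 | 10. Hence 10 | h(i+1).
Hence, by induction on r, the claim holds for every r ≥ 1.
Therefore the largest such d is 10.

d = 10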